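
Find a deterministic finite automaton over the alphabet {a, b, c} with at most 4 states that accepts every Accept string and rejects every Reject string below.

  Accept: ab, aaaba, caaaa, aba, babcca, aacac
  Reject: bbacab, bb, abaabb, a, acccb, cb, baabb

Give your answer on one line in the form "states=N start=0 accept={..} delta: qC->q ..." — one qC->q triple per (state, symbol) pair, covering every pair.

states=3 start=0 accept={1} delta: 0a->0 0b->1 0c->1 1a->1 1b->2 1c->1 2a->0 2b->0 2c->0

Grow the machine one transition at a time. Run the examples from 0; the earliest place one falls off (shortest prefix, ties alphabetical) gets sent to the lowest-numbered state that keeps every Accept/Reject pair distinguishable — a pair clashes when both reach the same state with identical unread suffix — and to a fresh state only if none does.
a: 0a undefined. 0a->0: ok.
b: 0b undefined. 0b->0: no, ab/bb meet in 0. Open state 1: 0b->1.
c: 0c undefined. 0c->0: no, ab/acccb meet in 1. 0c->1: ok.
ba: 1a undefined. 1a->0: no, aaaba/a meet in 0. 1a->1: ok.
bb: 1b undefined. 1b->0: no, ab/abaabb meet in 1. 1b->1: no, ab/bb meet in 1. Open state 2: 1b->2.
acc: 1c undefined. 1c->0: no, aacac/a meet in 0. 1c->1: ok.
bba: 2a undefined. 2a->0: ok.
babc: 2c undefined. 2c->0: ok.
baabb: 2b undefined. 2b->0: ok.
All examples now run through 3 states with every (state, symbol) defined. Accept strings end in {1}, Reject strings end in {0,2}; accept={1}.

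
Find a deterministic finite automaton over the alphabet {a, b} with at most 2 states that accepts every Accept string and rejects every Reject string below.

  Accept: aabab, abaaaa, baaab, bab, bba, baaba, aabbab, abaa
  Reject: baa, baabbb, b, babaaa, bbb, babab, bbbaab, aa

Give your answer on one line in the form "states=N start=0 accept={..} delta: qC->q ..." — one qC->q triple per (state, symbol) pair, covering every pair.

Grow the machine one transition at a time. Run the examples from 0; the earliest place one falls off (shortest prefix, ties alphabetical) gets sent to the lowest-numbered state that keeps every Accept/Reject pair distinguishable — a pair clashes when both reach the same state with identical unread suffix — and to a fresh state only if none does.
a: 0a undefined. 0a->0: no, abaa/baa meet in 0 with "baa" left. Open state 1: 0a->1.
b: 0b undefined. 0b->0: ok.
aa: 1a undefined. 1a->0: ok.
ab: 1b undefined. 1b->0: no, aabab/baa meet in 0. 1b->1: ok.
All examples now run through 2 states with every (state, symbol) defined. Accept strings end in {1}, Reject strings end in {0}; accept={1}.

states=2 start=0 accept={1} delta: 0a->1 0b->0 1a->0 1b->1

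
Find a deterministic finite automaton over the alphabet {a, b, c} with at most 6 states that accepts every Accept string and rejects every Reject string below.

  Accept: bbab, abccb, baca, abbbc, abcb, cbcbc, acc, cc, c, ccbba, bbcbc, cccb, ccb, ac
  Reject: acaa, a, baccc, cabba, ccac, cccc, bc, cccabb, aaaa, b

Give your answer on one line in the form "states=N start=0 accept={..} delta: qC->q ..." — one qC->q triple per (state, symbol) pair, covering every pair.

states=6 start=0 accept={2,3,4} delta: 0a->0 0b->1 0c->2 1a->0 1b->2 1c->1 2a->3 2b->0 2c->4 3a->0 3b->2 3c->2 4a->1 4b->3 4c->5 5a->1 5b->2 5c->0

Fold the examples into a partial DFA from state 0: repeatedly fix the first undefined (state, symbol) met by the shortest-then-alphabetical prefix, trying targets in increasing order and rejecting any under which an Accept and a Reject string meet in one state with the same remainder; add a state when all current targets are rejected. Accepting states are where Accept strings end.
a: 0a undefined. 0a->0: ok.
b: 0b undefined. 0b->0: no, bbab/a meet in 0. Open state 1: 0b->1.
c: 0c undefined. 0c->0: no, acc/acaa meet in 0. 0c->1: no, acc/bc meet in 1 with "c" left. Open state 2: 0c->2.
ba: 1a undefined. 1a->0: ok.
bb: 1b undefined. 1b->0: no, bbab/b meet in 1. 1b->1: no, bbab/b meet in 1. 1b->2: ok.
bc: 1c undefined. 1c->0: no, abcb/b meet in 1. 1c->1: ok.
ca: 2a undefined. 2a->0: no, bbab/bc meet in 1. 2a->1: no, baca/bc meet in 1. 2a->2: no, abccb/acaa meet in 2. Open state 3: 2a->3.
cb: 2b undefined. 2b->0: ok.
cc: 2c undefined. 2c->0: no, abccb/baccc meet in 2. 2c->1: no, abccb/ccac meet in 2. 2c->2: no, abccb/baccc meet in 2. 2c->3: no, ccbba/cabba meet in 3 with "bba" left. Open state 4: 2c->4.
cab: 3b undefined. 3b->0: no, bbab/a meet in 0. 3b->1: no, bbab/bc meet in 1. 3b->2: ok.
cca: 4a undefined. 4a->0: no, bbab/ccac meet in 2. 4a->1: ok.
ccb: 4b undefined. 4b->0: no, ccbba/a meet in 0. 4b->1: no, bbcbc/ccac meet in 1. 4b->2: no, ccbba/a meet in 0. 4b->3: ok.
ccc: 4c undefined. 4c->0: no, bbab/cccc meet in 2. 4c->1: no, bbab/cccabb meet in 2. 4c->2: no, bbab/baccc meet in 2. 4c->3: no, baca/baccc meet in 3. 4c->4: no, acc/baccc meet in 4. Open state 5: 4c->5.
acaa: 3a undefined. 3a->0: ok.
ccca: 5a undefined. 5a->0: no, bbab/cccabb meet in 2. 5a->1: ok.
cccb: 5b undefined. 5b->0: no, cccb/acaa meet in 0. 5b->1: no, cccb/ccac meet in 1. 5b->2: ok.
cccc: 5c undefined. 5c->0: ok.
bbcbc: 3c undefined. 3c->0: no, bbcbc/acaa meet in 0. 3c->1: no, bbcbc/ccac meet in 1. 3c->2: ok.
All examples now run through 6 states with every (state, symbol) defined. Accept strings end in {2,3,4}, Reject strings end in {0,1,5}; accept={2,3,4}.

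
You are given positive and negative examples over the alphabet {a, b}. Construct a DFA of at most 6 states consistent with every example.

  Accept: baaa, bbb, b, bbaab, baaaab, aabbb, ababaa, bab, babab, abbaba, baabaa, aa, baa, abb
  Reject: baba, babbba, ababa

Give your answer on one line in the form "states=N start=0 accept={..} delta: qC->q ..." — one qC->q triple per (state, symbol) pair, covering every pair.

Grow the machine one transition at a time. Run the examples from 0; the earliest place one falls off (shortest prefix, ties alphabetical) gets sent to the lowest-numbered state that keeps every Accept/Reject pair distinguishable — a pair clashes when both reach the same state with identical unread suffix — and to a fresh state only if none does.
a: 0a undefined. 0a->0: ok.
b: 0b undefined. 0b->0: no, baaa/baba meet in 0. Open state 1: 0b->1.
ba: 1a undefined. 1a->0: no, baaa/baba meet in 0. 1a->1: ok.
bb: 1b undefined. 1b->0: no, baaaab/baba meet in 0. 1b->1: no, baaa/baba meet in 1. Open state 2: 1b->2.
bba: 2a undefined. 2a->0: no, ababaa/baba meet in 0. 2a->1: no, baaa/baba meet in 1. 2a->2: no, baaaab/baba meet in 2. Open state 3: 2a->3.
bbb: 2b undefined. 2b->0: no, baaa/babbba meet in 1. 2b->1: ok.
bbaa: 3a undefined. 3a->0: ok.
abbab: 3b undefined. 3b->0: ok.
All examples now run through 4 states with every (state, symbol) defined. Accept strings end in {0,1,2}, Reject strings end in {3}; accept={0,1,2}.

states=4 start=0 accept={0,1,2} delta: 0a->0 0b->1 1a->1 1b->2 2a->3 2b->1 3a->0 3b->0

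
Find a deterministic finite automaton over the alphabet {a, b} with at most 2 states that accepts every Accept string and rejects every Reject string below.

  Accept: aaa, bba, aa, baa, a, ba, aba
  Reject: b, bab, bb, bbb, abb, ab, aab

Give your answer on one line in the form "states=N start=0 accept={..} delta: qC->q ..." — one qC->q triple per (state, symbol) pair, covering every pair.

states=2 start=0 accept={0} delta: 0a->0 0b->1 1a->0 1b->1

Fold the examples into a partial DFA from state 0: repeatedly fix the first undefined (state, symbol) met by the shortest-then-alphabetical prefix, trying targets in increasing order and rejecting any under which an Accept and a Reject string meet in one state with the same remainder; add a state when all current targets are rejected. Accepting states are where Accept strings end.
a: 0a undefined. 0a->0: ok.
b: 0b undefined. 0b->0: no, aaa/b meet in 0. Open state 1: 0b->1.
ba: 1a undefined. 1a->0: ok.
bb: 1b undefined. 1b->0: no, aaa/bb meet in 0. 1b->1: ok.
All examples now run through 2 states with every (state, symbol) defined. Accept strings end in {0}, Reject strings end in {1}; accept={0}.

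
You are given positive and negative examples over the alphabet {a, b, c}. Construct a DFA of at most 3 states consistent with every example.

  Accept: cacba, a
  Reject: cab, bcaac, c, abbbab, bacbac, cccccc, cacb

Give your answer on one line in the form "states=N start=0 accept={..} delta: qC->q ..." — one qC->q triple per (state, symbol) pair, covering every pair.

states=2 start=0 accept={0} delta: 0a->0 0b->1 0c->1 1a->0 1b->1 1c->1

Fold the examples into a partial DFA from state 0: repeatedly fix the first undefined (state, symbol) met by the shortest-then-alphabetical prefix, trying targets in increasing order and rejecting any under which an Accept and a Reject string meet in one state with the same remainder; add a state when all current targets are rejected. Accepting states are where Accept strings end.
a: 0a undefined. 0a->0: ok.
b: 0b undefined. 0b->0: no, a/abbbab meet in 0. Open state 1: 0b->1.
c: 0c undefined. 0c->0: no, a/c meet in 0. 0c->1: ok.
ba: 1a undefined. 1a->0: ok.
bc: 1c undefined. 1c->0: no, a/cccccc meet in 0. 1c->1: ok.
abb: 1b undefined. 1b->0: no, cacba/cacb meet in 0. 1b->1: ok.
All examples now run through 2 states with every (state, symbol) defined. Accept strings end in {0}, Reject strings end in {1}; accept={0}.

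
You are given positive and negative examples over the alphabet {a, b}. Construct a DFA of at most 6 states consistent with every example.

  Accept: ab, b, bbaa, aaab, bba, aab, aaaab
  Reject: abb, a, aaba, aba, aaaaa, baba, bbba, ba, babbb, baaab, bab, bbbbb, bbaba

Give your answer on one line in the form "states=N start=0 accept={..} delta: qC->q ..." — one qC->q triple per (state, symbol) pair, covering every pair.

Grow the machine one transition at a time. Run the examples from 0; the earliest place one falls off (shortest prefix, ties alphabetical) gets sent to the lowest-numbered state that keeps every Accept/Reject pair distinguishable — a pair clashes when both reach the same state with identical unread suffix — and to a fresh state only if none does.
a: 0a undefined. 0a->0: ok.
b: 0b undefined. 0b->0: no, ab/abb meet in 0. Open state 1: 0b->1.
ba: 1a undefined. 1a->0: no, ab/baaab meet in 1. 1a->1: no, ab/aaba meet in 1. Open state 2: 1a->2.
bb: 1b undefined. 1b->0: no, ab/bbbbb meet in 1. 1b->1: no, ab/abb meet in 1. 1b->2: ok.
baa: 2a undefined. 2a->0: no, ab/baaab meet in 1. 2a->1: no, ab/bbaba meet in 1. 2a->2: no, bbaa/abb meet in 2. Open state 3: 2a->3.
bab: 2b undefined. 2b->0: ok.
baaa: 3a undefined. 3a->0: no, ab/baaab meet in 1. 3a->1: ok.
bbab: 3b undefined. 3b->0: ok.
All examples now run through 4 states with every (state, symbol) defined. Accept strings end in {1,3}, Reject strings end in {0,2}; accept={1,3}.

states=4 start=0 accept={1,3} delta: 0a->0 0b->1 1a->2 1b->2 2a->3 2b->0 3a->1 3b->0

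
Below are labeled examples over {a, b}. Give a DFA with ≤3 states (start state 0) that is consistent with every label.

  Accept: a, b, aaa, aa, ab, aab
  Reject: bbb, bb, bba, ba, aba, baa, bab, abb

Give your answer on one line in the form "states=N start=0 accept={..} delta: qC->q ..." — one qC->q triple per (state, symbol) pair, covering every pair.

Grow the machine one transition at a time. Run the examples from 0; the earliest place one falls off (shortest prefix, ties alphabetical) gets sent to the lowest-numbered state that keeps every Accept/Reject pair distinguishable — a pair clashes when both reach the same state with identical unread suffix — and to a fresh state only if none does.
a: 0a undefined. 0a->0: ok.
b: 0b undefined. 0b->0: no, a/bbb meet in 0. Open state 1: 0b->1.
ba: 1a undefined. 1a->0: no, a/ba meet in 0. 1a->1: no, b/ba meet in 1. Open state 2: 1a->2.
bb: 1b undefined. 1b->0: no, a/bb meet in 0. 1b->1: no, b/bbb meet in 1. 1b->2: ok.
baa: 2a undefined. 2a->0: no, a/bba meet in 0. 2a->1: no, b/bba meet in 1. 2a->2: ok.
bab: 2b undefined. 2b->0: no, a/bbb meet in 0. 2b->1: no, b/bbb meet in 1. 2b->2: ok.
All examples now run through 3 states with every (state, symbol) defined. Accept strings end in {0,1}, Reject strings end in {2}; accept={0,1}.

states=3 start=0 accept={0,1} delta: 0a->0 0b->1 1a->2 1b->2 2a->2 2b->2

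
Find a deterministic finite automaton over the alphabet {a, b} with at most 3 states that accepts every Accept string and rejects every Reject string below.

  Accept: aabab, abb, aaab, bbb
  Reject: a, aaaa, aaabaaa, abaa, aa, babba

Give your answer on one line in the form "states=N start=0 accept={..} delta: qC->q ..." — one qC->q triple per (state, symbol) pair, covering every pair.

states=2 start=0 accept={1} delta: 0a->0 0b->1 1a->0 1b->1

Fold the examples into a partial DFA from state 0: repeatedly fix the first undefined (state, symbol) met by the shortest-then-alphabetical prefix, trying targets in increasing order and rejecting any under which an Accept and a Reject string meet in one state with the same remainder; add a state when all current targets are rejected. Accepting states are where Accept strings end.
a: 0a undefined. 0a->0: ok.
b: 0b undefined. 0b->0: no, aabab/a meet in 0. Open state 1: 0b->1.
ba: 1a undefined. 1a->0: ok.
bb: 1b undefined. 1b->0: no, abb/a meet in 0. 1b->1: ok.
All examples now run through 2 states with every (state, symbol) defined. Accept strings end in {1}, Reject strings end in {0}; accept={1}.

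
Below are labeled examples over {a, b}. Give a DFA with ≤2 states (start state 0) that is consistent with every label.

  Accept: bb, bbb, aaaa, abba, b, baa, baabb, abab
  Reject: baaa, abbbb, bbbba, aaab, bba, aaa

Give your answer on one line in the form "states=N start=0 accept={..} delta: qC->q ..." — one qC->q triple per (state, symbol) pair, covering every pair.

Fold the examples into a partial DFA from state 0: repeatedly fix the first undefined (state, symbol) met by the shortest-then-alphabetical prefix, trying targets in increasing order and rejecting any under which an Accept and a Reject string meet in one state with the same remainder; add a state when all current targets are rejected. Accepting states are where Accept strings end.
a: 0a undefined. 0a->0: no, aaaa/aaa meet in 0. Open state 1: 0a->1.
b: 0b undefined. 0b->0: ok.
aa: 1a undefined. 1a->0: ok.
ab: 1b undefined. 1b->0: no, bb/abbbb meet in 0. 1b->1: ok.
All examples now run through 2 states with every (state, symbol) defined. Accept strings end in {0}, Reject strings end in {1}; accept={0}.

states=2 start=0 accept={0} delta: 0a->1 0b->0 1a->0 1b->1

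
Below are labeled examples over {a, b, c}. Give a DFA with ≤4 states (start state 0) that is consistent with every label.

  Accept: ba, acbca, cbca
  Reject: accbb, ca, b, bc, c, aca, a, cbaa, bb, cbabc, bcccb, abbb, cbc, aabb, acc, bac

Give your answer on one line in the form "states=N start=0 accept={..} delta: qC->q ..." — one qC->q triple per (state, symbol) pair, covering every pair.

Fold the examples into a partial DFA from state 0: repeatedly fix the first undefined (state, symbol) met by the shortest-then-alphabetical prefix, trying targets in increasing order and rejecting any under which an Accept and a Reject string meet in one state with the same remainder; add a state when all current targets are rejected. Accepting states are where Accept strings end.
a: 0a undefined. 0a->0: ok.
b: 0b undefined. 0b->0: no, ba/b meet in 0. Open state 1: 0b->1.
c: 0c undefined. 0c->0: ok.
ba: 1a undefined. 1a->0: no, ba/ca meet in 0. 1a->1: no, ba/b meet in 1. Open state 2: 1a->2.
bb: 1b undefined. 1b->0: ok.
bc: 1c undefined. 1c->0: no, acbca/accbb meet in 0. 1c->1: ok.
bac: 2c undefined. 2c->0: ok.
cbaa: 2a undefined. 2a->0: ok.
cbab: 2b undefined. 2b->0: ok.
All examples now run through 3 states with every (state, symbol) defined. Accept strings end in {2}, Reject strings end in {0,1}; accept={2}.

states=3 start=0 accept={2} delta: 0a->0 0b->1 0c->0 1a->2 1b->0 1c->1 2a->0 2b->0 2c->0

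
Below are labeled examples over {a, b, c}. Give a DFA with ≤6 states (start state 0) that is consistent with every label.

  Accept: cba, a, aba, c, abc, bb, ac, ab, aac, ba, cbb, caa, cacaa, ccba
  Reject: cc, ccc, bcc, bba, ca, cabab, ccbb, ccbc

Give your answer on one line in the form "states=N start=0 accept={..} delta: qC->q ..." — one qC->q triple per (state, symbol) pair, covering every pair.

states=5 start=0 accept={0,1,2,4} delta: 0a->0 0b->1 0c->2 1a->0 1b->2 1c->2 2a->3 2b->0 2c->3 3a->0 3b->4 3c->3 4a->4 4b->3 4c->3

Grow the machine one transition at a time. Run the examples from 0; the earliest place one falls off (shortest prefix, ties alphabetical) gets sent to the lowest-numbered state that keeps every Accept/Reject pair distinguishable — a pair clashes when both reach the same state with identical unread suffix — and to a fresh state only if none does.
a: 0a undefined. 0a->0: ok.
b: 0b undefined. 0b->0: no, a/bba meet in 0. Open state 1: 0b->1.
c: 0c undefined. 0c->0: no, a/cc meet in 0. 0c->1: no, cba/bba meet in 1 with "ba" left. Open state 2: 0c->2.
ba: 1a undefined. 1a->0: ok.
bb: 1b undefined. 1b->0: no, a/bba meet in 0. 1b->1: no, a/bba meet in 0. 1b->2: ok.
bc: 1c undefined. 1c->0: no, c/bcc meet in 2. 1c->1: no, abc/bcc meet in 1. 1c->2: ok.
ca: 2a undefined. 2a->0: no, a/bba meet in 0. 2a->1: no, c/cabab meet in 2. 2a->2: no, c/bba meet in 2. Open state 3: 2a->3.
cb: 2b undefined. 2b->0: ok.
cc: 2c undefined. 2c->0: no, cba/cc meet in 0. 2c->1: no, cba/ccbb meet in 0. 2c->2: no, c/cc meet in 2. 2c->3: ok.
caa: 3a undefined. 3a->0: ok.
cab: 3b undefined. 3b->0: no, c/ccbc meet in 2. 3b->1: no, c/ccbb meet in 2. 3b->2: no, cba/ccbb meet in 0. 3b->3: no, ab/cabab meet in 1. Open state 4: 3b->4.
cac: 3c undefined. 3c->0: no, cba/ccc meet in 0. 3c->1: no, ab/ccc meet in 1. 3c->2: no, c/ccc meet in 2. 3c->3: ok.
caba: 4a undefined. 4a->0: no, ab/cabab meet in 1. 4a->1: no, c/cabab meet in 2. 4a->2: no, cba/cabab meet in 0. 4a->3: no, ccba/cc meet in 3. 4a->4: ok.
ccbb: 4b undefined. 4b->0: no, cba/cabab meet in 0. 4b->1: no, ab/cabab meet in 1. 4b->2: no, c/cabab meet in 2. 4b->3: ok.
ccbc: 4c undefined. 4c->0: no, cba/ccbc meet in 0. 4c->1: no, ab/ccbc meet in 1. 4c->2: no, c/ccbc meet in 2. 4c->3: ok.
All examples now run through 5 states with every (state, symbol) defined. Accept strings end in {0,1,2,4}, Reject strings end in {3}; accept={0,1,2,4}.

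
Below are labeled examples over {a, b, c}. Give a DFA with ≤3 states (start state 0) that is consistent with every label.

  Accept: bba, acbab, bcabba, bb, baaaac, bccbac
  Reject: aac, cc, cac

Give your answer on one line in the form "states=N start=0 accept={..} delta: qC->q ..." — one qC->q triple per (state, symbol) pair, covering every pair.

states=2 start=0 accept={1} delta: 0a->0 0b->1 0c->0 1a->1 1b->1 1c->1

Grow the machine one transition at a time. Run the examples from 0; the earliest place one falls off (shortest prefix, ties alphabetical) gets sent to the lowest-numbered state that keeps every Accept/Reject pair distinguishable — a pair clashes when both reach the same state with identical unread suffix — and to a fresh state only if none does.
a: 0a undefined. 0a->0: ok.
b: 0b undefined. 0b->0: no, baaaac/aac meet in 0 with "c" left. Open state 1: 0b->1.
c: 0c undefined. 0c->0: ok.
ba: 1a undefined. 1a->0: no, baaaac/aac meet in 0. 1a->1: ok.
bb: 1b undefined. 1b->0: no, bba/aac meet in 0. 1b->1: ok.
bc: 1c undefined. 1c->0: no, baaaac/aac meet in 0. 1c->1: ok.
All examples now run through 2 states with every (state, symbol) defined. Accept strings end in {1}, Reject strings end in {0}; accept={1}.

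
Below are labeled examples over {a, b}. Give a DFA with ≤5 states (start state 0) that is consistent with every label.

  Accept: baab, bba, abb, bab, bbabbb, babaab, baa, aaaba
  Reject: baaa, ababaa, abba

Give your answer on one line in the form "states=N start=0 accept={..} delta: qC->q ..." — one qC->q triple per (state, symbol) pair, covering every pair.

State merging on the prefix tree: take the shortest (then alphabetical) example prefix whose next move is undefined and point that move at state 0, else 1, else 2, ...; a target is out if some Accept/Reject pair would then sit in one state with the same input left (inseparable). If every existing state is out, open a new one.
a: 0a undefined. 0a->0: no, bba/abba meet in 0 with "bba" left. Open state 1: 0a->1.
b: 0b undefined. 0b->0: ok.
aa: 1a undefined. 1a->0: no, bba/baaa meet in 1. 1a->1: no, bba/baaa meet in 1. Open state 2: 1a->2.
ab: 1b undefined. 1b->0: no, bba/abba meet in 1. 1b->1: no, baa/abba meet in 2. 1b->2: ok.
aaa: 2a undefined. 2a->0: no, bab/ababaa meet in 2. 2a->1: no, bba/baaa meet in 1. 2a->2: no, bab/baaa meet in 2. Open state 3: 2a->3.
abb: 2b undefined. 2b->0: no, bba/abba meet in 1. 2b->1: no, bab/abba meet in 2. 2b->2: ok.
aaab: 3b undefined. 3b->0: no, baab/ababaa meet in 2. 3b->1: ok.
babaa: 3a undefined. 3a->0: ok.
All examples now run through 4 states with every (state, symbol) defined. Accept strings end in {0,1,2}, Reject strings end in {3}; accept={0,1,2}.

states=4 start=0 accept={0,1,2} delta: 0a->1 0b->0 1a->2 1b->2 2a->3 2b->2 3a->0 3b->1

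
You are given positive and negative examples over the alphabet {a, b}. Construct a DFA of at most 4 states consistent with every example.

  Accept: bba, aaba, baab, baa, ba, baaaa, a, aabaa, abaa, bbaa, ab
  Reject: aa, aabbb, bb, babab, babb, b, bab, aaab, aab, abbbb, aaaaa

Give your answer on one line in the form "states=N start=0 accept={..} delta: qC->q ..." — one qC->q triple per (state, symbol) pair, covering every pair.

states=4 start=0 accept={0,1,3} delta: 0a->1 0b->2 1a->2 1b->3 2a->0 2b->2 3a->0 3b->0

State merging on the prefix tree: take the shortest (then alphabetical) example prefix whose next move is undefined and point that move at state 0, else 1, else 2, ...; a target is out if some Accept/Reject pair would then sit in one state with the same input left (inseparable). If every existing state is out, open a new one.
a: 0a undefined. 0a->0: no, a/aa meet in 0. Open state 1: 0a->1.
b: 0b undefined. 0b->0: no, baab/aab meet in 1 with "ab" left. 0b->1: no, baab/aaab meet in 1 with "aab" left. Open state 2: 0b->2.
aa: 1a undefined. 1a->0: no, a/aaaaa meet in 1. 1a->1: no, a/aa meet in 1. 1a->2: ok.
ab: 1b undefined. 1b->0: no, abaa/aa meet in 2. 1b->1: no, a/abbbb meet in 1. 1b->2: no, ab/aa meet in 2. Open state 3: 1b->3.
ba: 2a undefined. 2a->0: ok.
bb: 2b undefined. 2b->0: no, ba/aabbb meet in 0. 2b->1: no, bba/aa meet in 2. 2b->2: ok.
aba: 3a undefined. 3a->0: ok.
abb: 3b undefined. 3b->0: ok.
All examples now run through 4 states with every (state, symbol) defined. Accept strings end in {0,1,3}, Reject strings end in {2}; accept={0,1,3}.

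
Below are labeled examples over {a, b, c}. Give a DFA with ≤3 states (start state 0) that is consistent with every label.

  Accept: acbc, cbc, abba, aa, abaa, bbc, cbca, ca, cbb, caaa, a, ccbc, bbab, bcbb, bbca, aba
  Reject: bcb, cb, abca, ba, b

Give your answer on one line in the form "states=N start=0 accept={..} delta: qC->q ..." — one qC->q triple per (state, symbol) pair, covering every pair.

Grow the machine one transition at a time. Run the examples from 0; the earliest place one falls off (shortest prefix, ties alphabetical) gets sent to the lowest-numbered state that keeps every Accept/Reject pair distinguishable — a pair clashes when both reach the same state with identical unread suffix — and to a fresh state only if none does.
a: 0a undefined. 0a->0: no, aba/ba meet in 0 with "ba" left. Open state 1: 0a->1.
b: 0b undefined. 0b->0: no, a/ba meet in 1. 0b->1: no, aa/ba meet in 1 with "a" left. Open state 2: 0b->2.
c: 0c undefined. 0c->0: ok.
aa: 1a undefined. 1a->0: ok.
ab: 1b undefined. 1b->0: no, abba/ba meet in 2 with "a" left. 1b->1: ok.
ac: 1c undefined. 1c->0: no, abaa/abca meet in 1. 1c->1: no, abba/abca meet in 0. 1c->2: ok.
ba: 2a undefined. 2a->0: no, abba/abca meet in 0. 2a->1: no, abaa/abca meet in 1. 2a->2: ok.
bb: 2b undefined. 2b->0: ok.
bc: 2c undefined. 2c->0: ok.
All examples now run through 3 states with every (state, symbol) defined. Accept strings end in {0,1}, Reject strings end in {2}; accept={0,1}.

states=3 start=0 accept={0,1} delta: 0a->1 0b->2 0c->0 1a->0 1b->1 1c->2 2a->2 2b->0 2c->0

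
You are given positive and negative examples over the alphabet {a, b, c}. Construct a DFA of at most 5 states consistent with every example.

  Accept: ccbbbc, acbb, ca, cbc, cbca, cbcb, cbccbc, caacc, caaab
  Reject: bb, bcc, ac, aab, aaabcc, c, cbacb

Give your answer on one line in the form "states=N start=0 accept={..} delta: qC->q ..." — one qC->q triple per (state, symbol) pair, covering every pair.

State merging on the prefix tree: take the shortest (then alphabetical) example prefix whose next move is undefined and point that move at state 0, else 1, else 2, ...; a target is out if some Accept/Reject pair would then sit in one state with the same input left (inseparable). If every existing state is out, open a new one.
a: 0a undefined. 0a->0: ok.
b: 0b undefined. 0b->0: ok.
c: 0c undefined. 0c->0: no, ccbbbc/bb meet in 0. Open state 1: 0c->1.
ca: 1a undefined. 1a->0: no, ca/bb meet in 0. 1a->1: no, ca/ac meet in 1. Open state 2: 1a->2.
cb: 1b undefined. 1b->0: no, acbb/bb meet in 0. 1b->1: no, acbb/ac meet in 1. 1b->2: ok.
cc: 1c undefined. 1c->0: no, ccbbbc/ac meet in 1. 1c->1: ok.
caa: 2a undefined. 2a->0: no, ca/cbacb meet in 2. 2a->1: no, ca/cbacb meet in 2. 2a->2: no, cbcb/cbacb meet in 2 with "cb" left. Open state 3: 2a->3.
cbc: 2c undefined. 2c->0: no, cbc/bb meet in 0. 2c->1: no, cbc/bcc meet in 1. 2c->2: ok.
acbb: 2b undefined. 2b->0: no, ccbbbc/bcc meet in 1. 2b->1: no, acbb/bcc meet in 1. 2b->2: ok.
caaa: 3a undefined. 3a->0: no, caaab/bb meet in 0. 3a->1: ok.
caac: 3c undefined. 3c->0: no, caacc/bcc meet in 1. 3c->1: no, ccbbbc/cbacb meet in 2. 3c->2: no, ccbbbc/cbacb meet in 2. 3c->3: ok.
cbacb: 3b undefined. 3b->0: ok.
All examples now run through 4 states with every (state, symbol) defined. Accept strings end in {2,3}, Reject strings end in {0,1}; accept={2,3}.

states=4 start=0 accept={2,3} delta: 0a->0 0b->0 0c->1 1a->2 1b->2 1c->1 2a->3 2b->2 2c->2 3a->1 3b->0 3c->3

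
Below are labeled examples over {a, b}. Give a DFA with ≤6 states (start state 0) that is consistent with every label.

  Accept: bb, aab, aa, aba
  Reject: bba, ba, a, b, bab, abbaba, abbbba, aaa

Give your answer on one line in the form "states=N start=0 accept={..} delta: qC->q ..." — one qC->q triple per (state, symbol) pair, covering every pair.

states=5 start=0 accept={3} delta: 0a->1 0b->2 1a->3 1b->4 2a->0 2b->3 3a->0 3b->3 4a->3 4b->2

State merging on the prefix tree: take the shortest (then alphabetical) example prefix whose next move is undefined and point that move at state 0, else 1, else 2, ...; a target is out if some Accept/Reject pair would then sit in one state with the same input left (inseparable). If every existing state is out, open a new one.
a: 0a undefined. 0a->0: no, aab/b meet in 0 with "b" left. Open state 1: 0a->1.
b: 0b undefined. 0b->0: no, bb/b meet in 0. 0b->1: no, aab/bab meet in 1 with "ab" left. Open state 2: 0b->2.
aa: 1a undefined. 1a->0: no, aab/b meet in 2. 1a->1: no, aa/a meet in 1. 1a->2: no, aa/b meet in 2. Open state 3: 1a->3.
ab: 1b undefined. 1b->0: no, aba/a meet in 1. 1b->1: no, aa/abbbba meet in 3. 1b->2: no, aba/ba meet in 2 with "a" left. 1b->3: no, aba/aaa meet in 3 with "a" left. Open state 4: 1b->4.
ba: 2a undefined. 2a->0: ok.
bb: 2b undefined. 2b->0: no, bb/ba meet in 0. 2b->1: no, bb/a meet in 1. 2b->2: no, bb/b meet in 2. 2b->3: ok.
aaa: 3a undefined. 3a->0: ok.
aab: 3b undefined. 3b->0: no, aab/bba meet in 0. 3b->1: no, aab/a meet in 1. 3b->2: no, aab/b meet in 2. 3b->3: ok.
aba: 4a undefined. 4a->0: no, aba/bba meet in 0. 4a->1: no, aba/a meet in 1. 4a->2: no, aba/b meet in 2. 4a->3: ok.
abb: 4b undefined. 4b->0: no, bb/abbaba meet in 3. 4b->1: no, bb/abbbba meet in 3. 4b->2: ok.
All examples now run through 5 states with every (state, symbol) defined. Accept strings end in {3}, Reject strings end in {0,1,2}; accept={3}.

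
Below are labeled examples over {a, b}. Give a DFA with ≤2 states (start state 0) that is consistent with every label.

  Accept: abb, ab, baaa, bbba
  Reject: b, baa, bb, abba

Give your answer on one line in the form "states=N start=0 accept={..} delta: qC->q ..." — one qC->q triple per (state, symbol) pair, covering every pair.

states=2 start=0 accept={1} delta: 0a->1 0b->0 1a->0 1b->1

State merging on the prefix tree: take the shortest (then alphabetical) example prefix whose next move is undefined and point that move at state 0, else 1, else 2, ...; a target is out if some Accept/Reject pair would then sit in one state with the same input left (inseparable). If every existing state is out, open a new one.
a: 0a undefined. 0a->0: no, abb/bb meet in 0 with "bb" left. Open state 1: 0a->1.
b: 0b undefined. 0b->0: ok.
ab: 1b undefined. 1b->0: no, abb/b meet in 0. 1b->1: ok.
baa: 1a undefined. 1a->0: ok.
All examples now run through 2 states with every (state, symbol) defined. Accept strings end in {1}, Reject strings end in {0}; accept={1}.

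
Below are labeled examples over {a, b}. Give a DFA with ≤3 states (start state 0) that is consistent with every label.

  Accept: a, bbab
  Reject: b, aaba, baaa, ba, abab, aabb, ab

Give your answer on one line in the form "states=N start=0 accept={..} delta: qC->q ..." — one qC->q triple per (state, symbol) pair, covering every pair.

Grow the machine one transition at a time. Run the examples from 0; the earliest place one falls off (shortest prefix, ties alphabetical) gets sent to the lowest-numbered state that keeps every Accept/Reject pair distinguishable — a pair clashes when both reach the same state with identical unread suffix — and to a fresh state only if none does.
a: 0a undefined. 0a->0: ok.
b: 0b undefined. 0b->0: no, a/b meet in 0. Open state 1: 0b->1.
ba: 1a undefined. 1a->0: no, a/aaba meet in 0. 1a->1: ok.
bb: 1b undefined. 1b->0: no, a/abab meet in 0. 1b->1: no, bbab/b meet in 1. Open state 2: 1b->2.
bba: 2a undefined. 2a->0: no, bbab/b meet in 1. 2a->1: no, bbab/abab meet in 2. 2a->2: ok.
bbab: 2b undefined. 2b->0: ok.
All examples now run through 3 states with every (state, symbol) defined. Accept strings end in {0}, Reject strings end in {1,2}; accept={0}.

states=3 start=0 accept={0} delta: 0a->0 0b->1 1a->1 1b->2 2a->2 2b->0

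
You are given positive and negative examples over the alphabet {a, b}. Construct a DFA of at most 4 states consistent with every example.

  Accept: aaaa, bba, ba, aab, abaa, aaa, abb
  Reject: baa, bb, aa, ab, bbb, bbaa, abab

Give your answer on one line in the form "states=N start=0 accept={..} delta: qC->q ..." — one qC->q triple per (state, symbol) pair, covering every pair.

State merging on the prefix tree: take the shortest (then alphabetical) example prefix whose next move is undefined and point that move at state 0, else 1, else 2, ...; a target is out if some Accept/Reject pair would then sit in one state with the same input left (inseparable). If every existing state is out, open a new one.
a: 0a undefined. 0a->0: no, aaaa/aa meet in 0. Open state 1: 0a->1.
b: 0b undefined. 0b->0: ok.
aa: 1a undefined. 1a->0: no, aaaa/baa meet in 0. 1a->1: no, aaaa/baa meet in 1. Open state 2: 1a->2.
ab: 1b undefined. 1b->0: no, abaa/baa meet in 2. 1b->1: no, bba/ab meet in 1. 1b->2: ok.
aaa: 2a undefined. 2a->0: no, aaa/bb meet in 0. 2a->1: no, aaaa/baa meet in 2. 2a->2: no, aaaa/baa meet in 2. Open state 3: 2a->3.
aab: 2b undefined. 2b->0: no, aab/bb meet in 0. 2b->1: ok.
aaaa: 3a undefined. 3a->0: no, aaaa/bb meet in 0. 3a->1: ok.
abab: 3b undefined. 3b->0: ok.
All examples now run through 4 states with every (state, symbol) defined. Accept strings end in {1,3}, Reject strings end in {0,2}; accept={1,3}.

states=4 start=0 accept={1,3} delta: 0a->1 0b->0 1a->2 1b->2 2a->3 2b->1 3a->1 3b->0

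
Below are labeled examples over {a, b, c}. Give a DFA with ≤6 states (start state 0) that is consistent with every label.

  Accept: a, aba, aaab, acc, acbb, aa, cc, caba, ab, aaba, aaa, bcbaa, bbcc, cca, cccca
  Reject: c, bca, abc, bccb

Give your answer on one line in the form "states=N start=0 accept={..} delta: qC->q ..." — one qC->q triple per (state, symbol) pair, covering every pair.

states=3 start=0 accept={0,2} delta: 0a->0 0b->0 0c->1 1a->1 1b->0 1c->2 2a->0 2b->1 2c->1

Fold the examples into a partial DFA from state 0: repeatedly fix the first undefined (state, symbol) met by the shortest-then-alphabetical prefix, trying targets in increasing order and rejecting any under which an Accept and a Reject string meet in one state with the same remainder; add a state when all current targets are rejected. Accepting states are where Accept strings end.
a: 0a undefined. 0a->0: ok.
b: 0b undefined. 0b->0: ok.
c: 0c undefined. 0c->0: no, a/c meet in 0. Open state 1: 0c->1.
ca: 1a undefined. 1a->0: no, a/bca meet in 0. 1a->1: ok.
cc: 1c undefined. 1c->0: no, a/bccb meet in 0. 1c->1: no, acc/c meet in 1. Open state 2: 1c->2.
acb: 1b undefined. 1b->0: ok.
cca: 2a undefined. 2a->0: ok.
ccc: 2c undefined. 2c->0: no, cccca/c meet in 1. 2c->1: ok.
bccb: 2b undefined. 2b->0: no, a/bccb meet in 0. 2b->1: ok.
All examples now run through 3 states with every (state, symbol) defined. Accept strings end in {0,2}, Reject strings end in {1}; accept={0,2}.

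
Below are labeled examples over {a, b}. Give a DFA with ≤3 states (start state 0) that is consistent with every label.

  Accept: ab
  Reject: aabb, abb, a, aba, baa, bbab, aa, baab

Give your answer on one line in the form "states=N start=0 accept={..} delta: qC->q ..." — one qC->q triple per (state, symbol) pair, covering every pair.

Fold the examples into a partial DFA from state 0: repeatedly fix the first undefined (state, symbol) met by the shortest-then-alphabetical prefix, trying targets in increasing order and rejecting any under which an Accept and a Reject string meet in one state with the same remainder; add a state when all current targets are rejected. Accepting states are where Accept strings end.
a: 0a undefined. 0a->0: ok.
b: 0b undefined. 0b->0: no, ab/aabb meet in 0. Open state 1: 0b->1.
ba: 1a undefined. 1a->0: no, ab/baab meet in 1. 1a->1: no, ab/aba meet in 1. Open state 2: 1a->2.
bb: 1b undefined. 1b->0: no, ab/bbab meet in 1. 1b->1: no, ab/aabb meet in 1. 1b->2: ok.
baa: 2a undefined. 2a->0: no, ab/bbab meet in 1. 2a->1: no, ab/baa meet in 1. 2a->2: ok.
baab: 2b undefined. 2b->0: ok.
All examples now run through 3 states with every (state, symbol) defined. Accept strings end in {1}, Reject strings end in {0,2}; accept={1}.

states=3 start=0 accept={1} delta: 0a->0 0b->1 1a->2 1b->2 2a->2 2b->0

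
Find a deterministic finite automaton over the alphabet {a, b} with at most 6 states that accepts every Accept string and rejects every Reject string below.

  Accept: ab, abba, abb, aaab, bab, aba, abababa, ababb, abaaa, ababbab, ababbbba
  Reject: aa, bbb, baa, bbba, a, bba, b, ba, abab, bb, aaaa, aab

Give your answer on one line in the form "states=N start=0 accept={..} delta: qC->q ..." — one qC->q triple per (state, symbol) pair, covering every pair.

states=5 start=0 accept={2,3} delta: 0a->1 0b->0 1a->0 1b->2 2a->3 2b->2 3a->2 3b->4 4a->1 4b->3

Grow the machine one transition at a time. Run the examples from 0; the earliest place one falls off (shortest prefix, ties alphabetical) gets sent to the lowest-numbered state that keeps every Accept/Reject pair distinguishable — a pair clashes when both reach the same state with identical unread suffix — and to a fresh state only if none does.
a: 0a undefined. 0a->0: no, ab/b meet in 0 with "b" left. Open state 1: 0a->1.
b: 0b undefined. 0b->0: ok.
aa: 1a undefined. 1a->0: ok.
ab: 1b undefined. 1b->0: no, ab/aa meet in 0. 1b->1: no, ab/bbba meet in 1. Open state 2: 1b->2.
aba: 2a undefined. 2a->0: no, aba/aa meet in 0. 2a->1: no, ab/abab meet in 2. 2a->2: no, abb/abab meet in 2 with "b" left. Open state 3: 2a->3.
abb: 2b undefined. 2b->0: no, abba/bbba meet in 1. 2b->1: no, abba/aa meet in 0. 2b->2: ok.
abaa: 3a undefined. 3a->0: no, abaaa/bbba meet in 1. 3a->1: no, abaaa/aa meet in 0. 3a->2: ok.
abab: 3b undefined. 3b->0: no, ababb/aa meet in 0. 3b->1: no, abababa/bbba meet in 1. 3b->2: no, ab/abab meet in 2. 3b->3: no, abba/abab meet in 3. Open state 4: 3b->4.
ababa: 4a undefined. 4a->0: no, abababa/bbba meet in 1. 4a->1: ok.
ababb: 4b undefined. 4b->0: no, ababb/aa meet in 0. 4b->1: no, ababb/bbba meet in 1. 4b->2: no, ababbab/abab meet in 4. 4b->3: ok.
All examples now run through 5 states with every (state, symbol) defined. Accept strings end in {2,3}, Reject strings end in {0,1,4}; accept={2,3}.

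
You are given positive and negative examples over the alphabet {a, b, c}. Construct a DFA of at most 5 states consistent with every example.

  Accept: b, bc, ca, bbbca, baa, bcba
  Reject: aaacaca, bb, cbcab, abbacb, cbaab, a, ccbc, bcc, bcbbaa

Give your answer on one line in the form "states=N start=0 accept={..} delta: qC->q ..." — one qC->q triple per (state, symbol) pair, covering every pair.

Fold the examples into a partial DFA from state 0: repeatedly fix the first undefined (state, symbol) met by the shortest-then-alphabetical prefix, trying targets in increasing order and rejecting any under which an Accept and a Reject string meet in one state with the same remainder; add a state when all current targets are rejected. Accepting states are where Accept strings end.
a: 0a undefined. 0a->0: ok.
b: 0b undefined. 0b->0: no, b/bb meet in 0. Open state 1: 0b->1.
c: 0c undefined. 0c->0: no, bc/ccbc meet in 1 with "c" left. 0c->1: ok.
ba: 1a undefined. 1a->0: no, ca/aaacaca meet in 0. 1a->1: ok.
bb: 1b undefined. 1b->0: no, b/cbaab meet in 1. 1b->1: no, b/bb meet in 1. Open state 2: 1b->2.
bc: 1c undefined. 1c->0: no, b/bcc meet in 1. 1c->1: no, b/aaacaca meet in 1. 1c->2: no, bc/bb meet in 2. Open state 3: 1c->3.
bbb: 2b undefined. 2b->0: ok.
bcb: 3b undefined. 3b->0: no, b/ccbc meet in 1. 3b->1: no, bc/ccbc meet in 3. 3b->2: ok.
bcc: 3c undefined. 3c->0: ok.
cba: 2a undefined. 2a->0: no, b/cbaab meet in 1. 2a->1: ok.
cbc: 2c undefined. 2c->0: no, b/cbcab meet in 1. 2c->1: no, b/ccbc meet in 1. 2c->2: ok.
aaacaca: 3a undefined. 3a->0: ok.
All examples now run through 4 states with every (state, symbol) defined. Accept strings end in {1,3}, Reject strings end in {0,2}; accept={1,3}.

states=4 start=0 accept={1,3} delta: 0a->0 0b->1 0c->1 1a->1 1b->2 1c->3 2a->1 2b->0 2c->2 3a->0 3b->2 3c->0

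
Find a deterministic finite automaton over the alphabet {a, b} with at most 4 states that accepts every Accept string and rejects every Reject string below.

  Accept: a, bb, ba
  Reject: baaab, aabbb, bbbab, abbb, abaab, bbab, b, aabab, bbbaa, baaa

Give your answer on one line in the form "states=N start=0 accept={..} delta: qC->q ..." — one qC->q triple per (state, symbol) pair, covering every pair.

State merging on the prefix tree: take the shortest (then alphabetical) example prefix whose next move is undefined and point that move at state 0, else 1, else 2, ...; a target is out if some Accept/Reject pair would then sit in one state with the same input left (inseparable). If every existing state is out, open a new one.
a: 0a undefined. 0a->0: ok.
b: 0b undefined. 0b->0: no, a/baaab meet in 0. Open state 1: 0b->1.
ba: 1a undefined. 1a->0: no, a/baaa meet in 0. 1a->1: no, bb/baaab meet in 1 with "b" left. Open state 2: 1a->2.
bb: 1b undefined. 1b->0: ok.
baa: 2a undefined. 2a->0: no, a/bbbaa meet in 0. 2a->1: no, a/abaab meet in 0. 2a->2: no, ba/bbbaa meet in 2. Open state 3: 2a->3.
baaa: 3a undefined. 3a->0: no, a/baaa meet in 0. 3a->1: no, a/baaab meet in 0. 3a->2: no, ba/baaa meet in 2. 3a->3: ok.
aabab: 2b undefined. 2b->0: no, a/bbbab meet in 0. 2b->1: ok.
abaab: 3b undefined. 3b->0: no, a/baaab meet in 0. 3b->1: ok.
All examples now run through 4 states with every (state, symbol) defined. Accept strings end in {0,2}, Reject strings end in {1,3}; accept={0,2}.

states=4 start=0 accept={0,2} delta: 0a->0 0b->1 1a->2 1b->0 2a->3 2b->1 3a->3 3b->1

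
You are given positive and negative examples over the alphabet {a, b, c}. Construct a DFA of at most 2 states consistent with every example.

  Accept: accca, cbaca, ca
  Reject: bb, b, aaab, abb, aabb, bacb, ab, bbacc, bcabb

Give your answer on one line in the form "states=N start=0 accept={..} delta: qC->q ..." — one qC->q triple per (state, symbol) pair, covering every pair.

Grow the machine one transition at a time. Run the examples from 0; the earliest place one falls off (shortest prefix, ties alphabetical) gets sent to the lowest-numbered state that keeps every Accept/Reject pair distinguishable — a pair clashes when both reach the same state with identical unread suffix — and to a fresh state only if none does.
a: 0a undefined. 0a->0: ok.
b: 0b undefined. 0b->0: ok.
c: 0c undefined. 0c->0: no, accca/bb meet in 0. Open state 1: 0c->1.
ca: 1a undefined. 1a->0: no, ca/bb meet in 0. 1a->1: ok.
cb: 1b undefined. 1b->0: ok.
acc: 1c undefined. 1c->0: ok.
All examples now run through 2 states with every (state, symbol) defined. Accept strings end in {1}, Reject strings end in {0}; accept={1}.

states=2 start=0 accept={1} delta: 0a->0 0b->0 0c->1 1a->1 1b->0 1c->0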